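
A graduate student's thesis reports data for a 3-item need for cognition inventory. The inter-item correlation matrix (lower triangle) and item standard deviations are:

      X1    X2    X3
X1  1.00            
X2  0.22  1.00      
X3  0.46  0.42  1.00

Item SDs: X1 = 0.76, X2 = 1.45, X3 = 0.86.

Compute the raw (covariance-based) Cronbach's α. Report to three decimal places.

Σσ²ᵢ = 0.76² + 1.45² + 0.86² = 3.4197
Covariances σ_ij = r_ij · s_i · s_j:
  σ(X1,X2) = 0.22 × 0.76 × 1.45 = 0.2424
  σ(X1,X3) = 0.46 × 0.76 × 0.86 = 0.3007
  σ(X2,X3) = 0.42 × 1.45 × 0.86 = 0.5237
σ²_T = Σσ²ᵢ + 2·Σσ_ij = 3.4197 + 2 × 1.0668 = 5.5533
α = (3/2)·(1 − 3.4197/5.5533) = 0.576

Cronbach's α = 0.576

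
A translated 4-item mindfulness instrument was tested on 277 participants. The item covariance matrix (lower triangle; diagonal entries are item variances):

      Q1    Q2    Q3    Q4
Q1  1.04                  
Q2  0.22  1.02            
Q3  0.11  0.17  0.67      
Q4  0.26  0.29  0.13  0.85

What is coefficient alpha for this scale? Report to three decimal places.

sum of item variances = 1.04 + 1.02 + 0.67 + 0.85 = 3.58
Sum of off-diagonal covariances = 1.18
Var(T) = 3.58 + 2 × 1.18 = 5.94
α = (k/(k−1))·(1 − sum of item variances/Var(T)) = (4/3)·(1 − 3.58/5.94) = 0.530

α = 0.530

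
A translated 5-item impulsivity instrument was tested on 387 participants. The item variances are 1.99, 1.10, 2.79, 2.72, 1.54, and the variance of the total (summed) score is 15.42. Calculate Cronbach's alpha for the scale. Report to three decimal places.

Cronbach's alpha = 0.428

Σσ²ᵢ = 1.99 + 1.10 + 2.79 + 2.72 + 1.54 = 10.14
α = (k/(k−1))·(1 − Σσ²ᵢ/Var(T)) = (5/4)·(1 − 10.14/15.42) = 0.428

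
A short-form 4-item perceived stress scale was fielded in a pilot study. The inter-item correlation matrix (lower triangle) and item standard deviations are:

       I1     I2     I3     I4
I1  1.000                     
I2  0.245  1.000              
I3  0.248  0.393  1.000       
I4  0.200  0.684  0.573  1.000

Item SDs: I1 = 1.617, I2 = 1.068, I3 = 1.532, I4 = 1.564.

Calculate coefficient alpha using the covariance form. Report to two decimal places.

coefficient alpha = 0.70

Σσ²ᵢ = 1.617² + 1.068² + 1.532² + 1.564² = 8.5484
Covariances σ_ij = r_ij · s_i · s_j:
  σ(I1,I2) = 0.245 × 1.617 × 1.068 = 0.4231
  σ(I1,I3) = 0.248 × 1.617 × 1.532 = 0.6144
  σ(I1,I4) = 0.200 × 1.617 × 1.564 = 0.5058
  σ(I2,I3) = 0.393 × 1.068 × 1.532 = 0.6430
  σ(I2,I4) = 0.684 × 1.068 × 1.564 = 1.1425
  σ(I3,I4) = 0.573 × 1.532 × 1.564 = 1.3729
σ²_T = Σσ²ᵢ + 2·Σσ_ij = 8.5484 + 2 × 4.7017 = 17.9518
α = (4/3)·(1 − 8.5484/17.9518) = 0.70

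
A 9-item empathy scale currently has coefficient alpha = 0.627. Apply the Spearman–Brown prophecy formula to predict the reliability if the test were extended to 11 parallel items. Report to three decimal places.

Length factor m = 11/9 = 1.2222
α' = m·α / (1 + (m−1)·α)
   = 11/9 × 0.627 / (1 + (11/9 − 1) × 0.627)
   = 0.7663 / 1.1393 = 0.673

predicted reliability = 0.673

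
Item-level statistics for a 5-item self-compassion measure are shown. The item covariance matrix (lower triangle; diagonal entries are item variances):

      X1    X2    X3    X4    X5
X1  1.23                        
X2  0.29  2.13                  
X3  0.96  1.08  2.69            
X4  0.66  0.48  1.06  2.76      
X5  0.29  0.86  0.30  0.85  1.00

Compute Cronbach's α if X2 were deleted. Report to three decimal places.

Remaining items: X1, X3, X4, X5 (k = 4).
Σσ²ᵢ = 1.23 + 2.69 + 2.76 + 1.00 = 7.68
σ²_T = 7.68 + 2 × 4.12 = 15.92
α (item deleted) = (4/3)·(1 − 7.68/15.92) = 0.690

α = 0.690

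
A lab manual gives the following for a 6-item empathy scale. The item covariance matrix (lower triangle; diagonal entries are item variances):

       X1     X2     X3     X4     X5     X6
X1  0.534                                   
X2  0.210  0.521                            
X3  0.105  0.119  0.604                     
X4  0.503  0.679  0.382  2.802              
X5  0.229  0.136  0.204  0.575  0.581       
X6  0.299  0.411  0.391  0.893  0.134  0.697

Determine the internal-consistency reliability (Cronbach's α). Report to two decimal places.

Σσᵢ² = 0.534 + 0.521 + 0.604 + 2.802 + 0.581 + 0.697 = 5.739
Sum of the distinct covariances = 5.270
total variance = 5.739 + 2 × 5.270 = 16.279
α = (k/(k−1))·(1 − Σσᵢ²/total variance) = (6/5)·(1 − 5.739/16.279) = 0.78

α = 0.78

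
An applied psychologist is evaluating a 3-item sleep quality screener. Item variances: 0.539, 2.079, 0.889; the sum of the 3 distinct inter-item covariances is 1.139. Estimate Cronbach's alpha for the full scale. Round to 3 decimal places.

Σσ²ᵢ = 0.539 + 2.079 + 0.889 = 3.507
Sum of distinct covariances = 1.139
Var(T) = Σσ²ᵢ + 2·Σcov = 3.507 + 2 × 1.139 = 5.785
α = (3/2)·(1 − 3.507/5.785) = 0.591

Cronbach's alpha = 0.591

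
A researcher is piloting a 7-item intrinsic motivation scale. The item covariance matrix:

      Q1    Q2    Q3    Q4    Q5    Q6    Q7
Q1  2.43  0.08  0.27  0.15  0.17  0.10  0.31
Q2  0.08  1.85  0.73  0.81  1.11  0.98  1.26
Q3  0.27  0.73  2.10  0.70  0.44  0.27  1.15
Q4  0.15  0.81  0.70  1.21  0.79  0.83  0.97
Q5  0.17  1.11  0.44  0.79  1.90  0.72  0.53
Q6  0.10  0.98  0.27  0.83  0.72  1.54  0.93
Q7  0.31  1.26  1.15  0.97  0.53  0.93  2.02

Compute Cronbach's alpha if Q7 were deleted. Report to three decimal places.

α = 0.716

Remaining items: Q1, Q2, Q3, Q4, Q5, Q6 (k = 6).
sum of item variances = 2.43 + 1.85 + 2.10 + 1.21 + 1.90 + 1.54 = 11.03
total variance = 11.03 + 2 × 8.15 = 27.33
α (item deleted) = (6/5)·(1 − 11.03/27.33) = 0.716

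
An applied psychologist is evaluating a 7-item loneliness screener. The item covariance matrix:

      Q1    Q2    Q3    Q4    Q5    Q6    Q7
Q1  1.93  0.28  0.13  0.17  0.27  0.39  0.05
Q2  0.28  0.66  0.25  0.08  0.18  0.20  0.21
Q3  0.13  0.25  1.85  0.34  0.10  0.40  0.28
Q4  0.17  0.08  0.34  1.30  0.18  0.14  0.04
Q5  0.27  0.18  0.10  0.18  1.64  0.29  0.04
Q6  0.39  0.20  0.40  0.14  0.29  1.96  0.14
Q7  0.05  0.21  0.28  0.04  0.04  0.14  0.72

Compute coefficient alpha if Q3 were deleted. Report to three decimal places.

Remaining items: Q1, Q2, Q4, Q5, Q6, Q7 (k = 6).
Σσ²ᵢ = 1.93 + 0.66 + 1.30 + 1.64 + 1.96 + 0.72 = 8.21
total variance = 8.21 + 2 × 2.66 = 13.53
α (item deleted) = (6/5)·(1 − 8.21/13.53) = 0.472

coefficient alpha = 0.472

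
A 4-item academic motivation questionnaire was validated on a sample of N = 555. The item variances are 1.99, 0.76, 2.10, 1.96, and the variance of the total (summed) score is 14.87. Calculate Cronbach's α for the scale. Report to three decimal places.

sum of item variances = 1.99 + 0.76 + 2.10 + 1.96 = 6.81
α = (k/(k−1))·(1 − sum of item variances/total variance) = (4/3)·(1 − 6.81/14.87) = 0.723

α = 0.723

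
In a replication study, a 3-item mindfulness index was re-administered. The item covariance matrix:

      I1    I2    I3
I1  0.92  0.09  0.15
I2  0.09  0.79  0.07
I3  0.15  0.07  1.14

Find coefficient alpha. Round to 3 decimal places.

coefficient alpha = 0.268

Σσ²ᵢ = 0.92 + 0.79 + 1.14 = 2.85
Sum of the distinct covariances = 0.31
Var(T) = 2.85 + 2 × 0.31 = 3.47
α = (k/(k−1))·(1 − Σσ²ᵢ/Var(T)) = (3/2)·(1 − 2.85/3.47) = 0.268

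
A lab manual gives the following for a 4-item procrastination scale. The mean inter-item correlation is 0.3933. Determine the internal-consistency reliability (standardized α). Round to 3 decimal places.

Standardized α = k·r̄ / (1 + (k−1)·r̄) = 4 × 0.3933 / (1 + 3 × 0.3933)
  = 1.5732 / 2.1799 = 0.722

α = 0.722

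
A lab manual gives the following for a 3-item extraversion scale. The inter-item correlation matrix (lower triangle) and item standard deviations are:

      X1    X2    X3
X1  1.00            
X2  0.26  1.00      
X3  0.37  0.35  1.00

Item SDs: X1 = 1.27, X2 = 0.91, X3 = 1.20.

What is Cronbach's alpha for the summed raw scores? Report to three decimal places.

Σσ²ᵢ = 1.27² + 0.91² + 1.20² = 3.8810
Covariances σ_ij = r_ij · s_i · s_j:
  σ(X1,X2) = 0.26 × 1.27 × 0.91 = 0.3005
  σ(X1,X3) = 0.37 × 1.27 × 1.20 = 0.5639
  σ(X2,X3) = 0.35 × 0.91 × 1.20 = 0.3822
σ²_T = Σσ²ᵢ + 2·Σσ_ij = 3.8810 + 2 × 1.2466 = 6.3742
α = (3/2)·(1 − 3.8810/6.3742) = 0.587

α = 0.587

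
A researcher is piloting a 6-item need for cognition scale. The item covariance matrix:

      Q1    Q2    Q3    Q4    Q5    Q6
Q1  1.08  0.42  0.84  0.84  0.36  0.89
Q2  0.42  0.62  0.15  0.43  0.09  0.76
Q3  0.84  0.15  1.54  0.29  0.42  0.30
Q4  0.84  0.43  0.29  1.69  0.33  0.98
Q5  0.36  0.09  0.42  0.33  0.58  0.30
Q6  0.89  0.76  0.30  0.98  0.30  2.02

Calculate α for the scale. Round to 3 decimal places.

α = 0.795

Σσ²ᵢ = 1.08 + 0.62 + 1.54 + 1.69 + 0.58 + 2.02 = 7.53
Sum of off-diagonal covariances = 7.40
Var(T) = 7.53 + 2 × 7.40 = 22.33
α = (k/(k−1))·(1 − Σσ²ᵢ/Var(T)) = (6/5)·(1 − 7.53/22.33) = 0.795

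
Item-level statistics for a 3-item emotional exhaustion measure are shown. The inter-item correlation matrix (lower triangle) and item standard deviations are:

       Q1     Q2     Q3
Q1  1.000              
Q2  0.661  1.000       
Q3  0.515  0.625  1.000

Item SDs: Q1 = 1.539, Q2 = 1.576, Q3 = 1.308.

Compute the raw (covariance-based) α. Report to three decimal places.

α = 0.817

Σσ²ᵢ = 1.539² + 1.576² + 1.308² = 6.5632
Covariances σ_ij = r_ij · s_i · s_j:
  σ(Q1,Q2) = 0.661 × 1.539 × 1.576 = 1.6032
  σ(Q1,Q3) = 0.515 × 1.539 × 1.308 = 1.0367
  σ(Q2,Q3) = 0.625 × 1.576 × 1.308 = 1.2884
σ²_T = Σσ²ᵢ + 2·Σσ_ij = 6.5632 + 2 × 3.9283 = 14.4198
α = (3/2)·(1 − 6.5632/14.4198) = 0.817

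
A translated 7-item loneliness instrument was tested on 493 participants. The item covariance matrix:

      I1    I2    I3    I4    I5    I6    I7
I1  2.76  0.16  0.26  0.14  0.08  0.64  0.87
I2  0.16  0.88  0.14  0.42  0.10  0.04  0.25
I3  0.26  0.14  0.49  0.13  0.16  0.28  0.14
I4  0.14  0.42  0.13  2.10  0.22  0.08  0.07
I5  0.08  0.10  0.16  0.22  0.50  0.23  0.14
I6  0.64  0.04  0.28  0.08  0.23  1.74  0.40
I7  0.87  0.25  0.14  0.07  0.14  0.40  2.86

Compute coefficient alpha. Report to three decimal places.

Σσᵢ² = 2.76 + 0.88 + 0.49 + 2.10 + 0.50 + 1.74 + 2.86 = 11.33
Sum of off-diagonal covariances = 4.95
total variance = 11.33 + 2 × 4.95 = 21.23
α = (k/(k−1))·(1 − Σσᵢ²/total variance) = (7/6)·(1 − 11.33/21.23) = 0.544

α = 0.544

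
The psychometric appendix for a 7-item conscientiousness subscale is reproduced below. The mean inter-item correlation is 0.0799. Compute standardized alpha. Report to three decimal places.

α = 0.378

Standardized α = k·r̄ / (1 + (k−1)·r̄) = 7 × 0.0799 / (1 + 6 × 0.0799)
  = 0.5593 / 1.4794 = 0.378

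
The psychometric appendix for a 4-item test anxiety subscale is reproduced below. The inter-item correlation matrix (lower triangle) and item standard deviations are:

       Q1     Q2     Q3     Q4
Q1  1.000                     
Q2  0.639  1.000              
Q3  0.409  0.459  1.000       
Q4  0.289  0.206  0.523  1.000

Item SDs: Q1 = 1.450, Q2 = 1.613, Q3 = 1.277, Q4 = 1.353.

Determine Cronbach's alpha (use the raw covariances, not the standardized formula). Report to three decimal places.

Σσ²ᵢ = 1.450² + 1.613² + 1.277² + 1.353² = 8.1656
Covariances σ_ij = r_ij · s_i · s_j:
  σ(Q1,Q2) = 0.639 × 1.450 × 1.613 = 1.4945
  σ(Q1,Q3) = 0.409 × 1.450 × 1.277 = 0.7573
  σ(Q1,Q4) = 0.289 × 1.450 × 1.353 = 0.5670
  σ(Q2,Q3) = 0.459 × 1.613 × 1.277 = 0.9454
  σ(Q2,Q4) = 0.206 × 1.613 × 1.353 = 0.4496
  σ(Q3,Q4) = 0.523 × 1.277 × 1.353 = 0.9036
σ²_T = Σσ²ᵢ + 2·Σσ_ij = 8.1656 + 2 × 5.1174 = 18.4004
α = (4/3)·(1 − 8.1656/18.4004) = 0.742

α = 0.742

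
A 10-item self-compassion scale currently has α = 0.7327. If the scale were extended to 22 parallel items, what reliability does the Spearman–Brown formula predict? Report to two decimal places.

predicted reliability = 0.86

Length factor m = 22/10 = 2.2000
α' = m·α / (1 + (m−1)·α)
   = 22/10 × 0.7327 / (1 + (22/10 − 1) × 0.7327)
   = 1.6119 / 1.8792 = 0.86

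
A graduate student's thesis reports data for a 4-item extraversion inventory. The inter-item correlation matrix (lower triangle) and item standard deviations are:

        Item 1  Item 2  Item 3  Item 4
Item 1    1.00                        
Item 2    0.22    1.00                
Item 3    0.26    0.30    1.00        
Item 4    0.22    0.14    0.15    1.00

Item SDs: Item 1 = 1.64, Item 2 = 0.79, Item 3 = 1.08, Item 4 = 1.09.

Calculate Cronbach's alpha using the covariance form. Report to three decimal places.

α = 0.498

Σσ²ᵢ = 1.64² + 0.79² + 1.08² + 1.09² = 5.6682
Covariances σ_ij = r_ij · s_i · s_j:
  σ(Item 1,Item 2) = 0.22 × 1.64 × 0.79 = 0.2850
  σ(Item 1,Item 3) = 0.26 × 1.64 × 1.08 = 0.4605
  σ(Item 1,Item 4) = 0.22 × 1.64 × 1.09 = 0.3933
  σ(Item 2,Item 3) = 0.30 × 0.79 × 1.08 = 0.2560
  σ(Item 2,Item 4) = 0.14 × 0.79 × 1.09 = 0.1206
  σ(Item 3,Item 4) = 0.15 × 1.08 × 1.09 = 0.1766
σ²_T = Σσ²ᵢ + 2·Σσ_ij = 5.6682 + 2 × 1.6920 = 9.0522
α = (4/3)·(1 − 5.6682/9.0522) = 0.498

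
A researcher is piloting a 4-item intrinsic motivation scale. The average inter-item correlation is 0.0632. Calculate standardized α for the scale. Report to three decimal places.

standardized α = 0.213

Standardized α = k·r̄ / (1 + (k−1)·r̄) = 4 × 0.0632 / (1 + 3 × 0.0632)
  = 0.2528 / 1.1896 = 0.213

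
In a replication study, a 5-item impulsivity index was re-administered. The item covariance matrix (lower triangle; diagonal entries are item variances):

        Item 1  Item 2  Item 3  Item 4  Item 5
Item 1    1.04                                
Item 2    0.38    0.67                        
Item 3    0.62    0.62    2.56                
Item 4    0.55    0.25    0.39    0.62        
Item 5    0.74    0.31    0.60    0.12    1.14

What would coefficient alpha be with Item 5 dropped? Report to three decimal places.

α = 0.713

Remaining items: Item 1, Item 2, Item 3, Item 4 (k = 4).
ΣVar(i) = 1.04 + 0.67 + 2.56 + 0.62 = 4.89
Var(T) = 4.89 + 2 × 2.81 = 10.51
α (item deleted) = (4/3)·(1 − 4.89/10.51) = 0.713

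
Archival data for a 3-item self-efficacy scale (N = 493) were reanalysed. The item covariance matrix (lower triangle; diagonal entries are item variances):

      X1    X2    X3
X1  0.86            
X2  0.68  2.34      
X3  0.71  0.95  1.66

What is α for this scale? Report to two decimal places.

α = 0.74

sum of item variances = 0.86 + 2.34 + 1.66 = 4.86
Σ_{i<j} σ_ij = 2.34
Var(T) = 4.86 + 2 × 2.34 = 9.54
α = (k/(k−1))·(1 − sum of item variances/Var(T)) = (3/2)·(1 − 4.86/9.54) = 0.74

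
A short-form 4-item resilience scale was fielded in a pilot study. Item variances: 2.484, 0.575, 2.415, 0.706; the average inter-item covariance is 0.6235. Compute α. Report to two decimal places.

Σσᵢ² = 2.484 + 0.575 + 2.415 + 0.706 = 6.180
Sum of the 6 distinct covariances = 6 × 0.6235 = 3.7410
Var(T) = Σσᵢ² + 2·Σcov = 6.180 + 2 × 3.7410 = 13.6620
α = (4/3)·(1 − 6.180/13.6620) = 0.73

α = 0.73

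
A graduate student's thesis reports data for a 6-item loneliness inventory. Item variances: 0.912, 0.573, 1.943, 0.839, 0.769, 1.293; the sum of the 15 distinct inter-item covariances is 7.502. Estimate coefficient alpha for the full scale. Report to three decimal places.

Σσ²ᵢ = 0.912 + 0.573 + 1.943 + 0.839 + 0.769 + 1.293 = 6.329
Sum of distinct covariances = 7.502
σ²_T = Σσ²ᵢ + 2·Σcov = 6.329 + 2 × 7.502 = 21.333
α = (6/5)·(1 − 6.329/21.333) = 0.844

α = 0.844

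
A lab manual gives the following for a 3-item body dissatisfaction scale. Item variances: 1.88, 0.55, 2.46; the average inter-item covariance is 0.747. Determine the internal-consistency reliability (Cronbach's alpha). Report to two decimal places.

Cronbach's alpha = 0.72

ΣVar(i) = 1.88 + 0.55 + 2.46 = 4.89
Sum of the 3 distinct covariances = 3 × 0.747 = 2.241
σ²_T = ΣVar(i) + 2·Σcov = 4.89 + 2 × 2.241 = 9.372
α = (3/2)·(1 − 4.89/9.372) = 0.72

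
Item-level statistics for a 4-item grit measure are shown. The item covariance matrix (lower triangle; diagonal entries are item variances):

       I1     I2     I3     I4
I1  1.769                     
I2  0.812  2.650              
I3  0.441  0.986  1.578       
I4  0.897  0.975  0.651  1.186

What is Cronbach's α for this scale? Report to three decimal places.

α = 0.760

Σσ²ᵢ = 1.769 + 2.650 + 1.578 + 1.186 = 7.183
Sum of the distinct covariances = 4.762
total variance = 7.183 + 2 × 4.762 = 16.707
α = (k/(k−1))·(1 − Σσ²ᵢ/total variance) = (4/3)·(1 − 7.183/16.707) = 0.760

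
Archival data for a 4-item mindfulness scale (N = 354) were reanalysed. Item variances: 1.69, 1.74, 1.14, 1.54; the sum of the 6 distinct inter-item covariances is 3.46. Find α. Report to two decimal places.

α = 0.71

ΣVar(i) = 1.69 + 1.74 + 1.14 + 1.54 = 6.11
Sum of distinct covariances = 3.46
Var(T) = ΣVar(i) + 2·Σcov = 6.11 + 2 × 3.46 = 13.03
α = (4/3)·(1 − 6.11/13.03) = 0.71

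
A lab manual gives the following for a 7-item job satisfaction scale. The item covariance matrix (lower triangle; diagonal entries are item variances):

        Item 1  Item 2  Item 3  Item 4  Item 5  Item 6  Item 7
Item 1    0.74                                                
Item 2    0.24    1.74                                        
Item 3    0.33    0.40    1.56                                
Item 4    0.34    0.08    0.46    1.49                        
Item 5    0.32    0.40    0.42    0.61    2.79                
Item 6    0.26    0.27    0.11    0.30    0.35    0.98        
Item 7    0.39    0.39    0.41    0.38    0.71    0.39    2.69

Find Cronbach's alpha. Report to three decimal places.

Cronbach's alpha = 0.651

ΣVar(i) = 0.74 + 1.74 + 1.56 + 1.49 + 2.79 + 0.98 + 2.69 = 11.99
Sum of the distinct covariances = 7.56
Var(T) = 11.99 + 2 × 7.56 = 27.11
α = (k/(k−1))·(1 − ΣVar(i)/Var(T)) = (7/6)·(1 − 11.99/27.11) = 0.651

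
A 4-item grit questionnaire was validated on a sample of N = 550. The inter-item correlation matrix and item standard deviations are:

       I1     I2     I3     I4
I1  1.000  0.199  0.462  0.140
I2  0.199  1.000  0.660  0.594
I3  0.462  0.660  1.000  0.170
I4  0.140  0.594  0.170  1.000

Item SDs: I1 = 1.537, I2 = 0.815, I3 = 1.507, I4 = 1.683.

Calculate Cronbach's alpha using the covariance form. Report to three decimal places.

Cronbach's alpha = 0.639

Σσ²ᵢ = 1.537² + 0.815² + 1.507² + 1.683² = 8.1301
Covariances σ_ij = r_ij · s_i · s_j:
  σ(I1,I2) = 0.199 × 1.537 × 0.815 = 0.2493
  σ(I1,I3) = 0.462 × 1.537 × 1.507 = 1.0701
  σ(I1,I4) = 0.140 × 1.537 × 1.683 = 0.3621
  σ(I2,I3) = 0.660 × 0.815 × 1.507 = 0.8106
  σ(I2,I4) = 0.594 × 0.815 × 1.683 = 0.8148
  σ(I3,I4) = 0.170 × 1.507 × 1.683 = 0.4312
σ²_T = Σσ²ᵢ + 2·Σσ_ij = 8.1301 + 2 × 3.7381 = 15.6063
α = (4/3)·(1 − 8.1301/15.6063) = 0.639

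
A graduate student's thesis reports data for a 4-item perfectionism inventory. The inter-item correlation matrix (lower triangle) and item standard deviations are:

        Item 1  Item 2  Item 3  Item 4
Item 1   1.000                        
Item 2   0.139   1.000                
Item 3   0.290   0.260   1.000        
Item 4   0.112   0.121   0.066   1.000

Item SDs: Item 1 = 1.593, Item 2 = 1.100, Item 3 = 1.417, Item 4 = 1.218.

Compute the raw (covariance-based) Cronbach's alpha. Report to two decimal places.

Σσ²ᵢ = 1.593² + 1.100² + 1.417² + 1.218² = 7.2391
Covariances σ_ij = r_ij · s_i · s_j:
  σ(Item 1,Item 2) = 0.139 × 1.593 × 1.100 = 0.2436
  σ(Item 1,Item 3) = 0.290 × 1.593 × 1.417 = 0.6546
  σ(Item 1,Item 4) = 0.112 × 1.593 × 1.218 = 0.2173
  σ(Item 2,Item 3) = 0.260 × 1.100 × 1.417 = 0.4053
  σ(Item 2,Item 4) = 0.121 × 1.100 × 1.218 = 0.1621
  σ(Item 3,Item 4) = 0.066 × 1.417 × 1.218 = 0.1139
σ²_T = Σσ²ᵢ + 2·Σσ_ij = 7.2391 + 2 × 1.7968 = 10.8327
α = (4/3)·(1 − 7.2391/10.8327) = 0.44

α = 0.44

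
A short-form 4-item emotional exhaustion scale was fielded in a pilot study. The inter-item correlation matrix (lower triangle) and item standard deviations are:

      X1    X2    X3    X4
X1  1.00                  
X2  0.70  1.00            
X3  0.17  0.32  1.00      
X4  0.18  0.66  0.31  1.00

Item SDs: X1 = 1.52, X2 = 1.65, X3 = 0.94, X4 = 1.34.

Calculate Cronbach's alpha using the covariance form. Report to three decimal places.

Cronbach's alpha = 0.733

Σσ²ᵢ = 1.52² + 1.65² + 0.94² + 1.34² = 7.7121
Covariances σ_ij = r_ij · s_i · s_j:
  σ(X1,X2) = 0.70 × 1.52 × 1.65 = 1.7556
  σ(X1,X3) = 0.17 × 1.52 × 0.94 = 0.2429
  σ(X1,X4) = 0.18 × 1.52 × 1.34 = 0.3666
  σ(X2,X3) = 0.32 × 1.65 × 0.94 = 0.4963
  σ(X2,X4) = 0.66 × 1.65 × 1.34 = 1.4593
  σ(X3,X4) = 0.31 × 0.94 × 1.34 = 0.3905
σ²_T = Σσ²ᵢ + 2·Σσ_ij = 7.7121 + 2 × 4.7112 = 17.1345
α = (4/3)·(1 − 7.7121/17.1345) = 0.733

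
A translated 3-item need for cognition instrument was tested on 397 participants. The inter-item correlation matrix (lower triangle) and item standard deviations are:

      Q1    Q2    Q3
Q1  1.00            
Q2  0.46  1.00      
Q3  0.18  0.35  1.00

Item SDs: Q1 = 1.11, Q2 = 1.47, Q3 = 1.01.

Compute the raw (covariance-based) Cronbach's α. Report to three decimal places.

Cronbach's α = 0.600

Σσ²ᵢ = 1.11² + 1.47² + 1.01² = 4.4131
Covariances σ_ij = r_ij · s_i · s_j:
  σ(Q1,Q2) = 0.46 × 1.11 × 1.47 = 0.7506
  σ(Q1,Q3) = 0.18 × 1.11 × 1.01 = 0.2018
  σ(Q2,Q3) = 0.35 × 1.47 × 1.01 = 0.5196
σ²_T = Σσ²ᵢ + 2·Σσ_ij = 4.4131 + 2 × 1.4720 = 7.3571
α = (3/2)·(1 − 4.4131/7.3571) = 0.600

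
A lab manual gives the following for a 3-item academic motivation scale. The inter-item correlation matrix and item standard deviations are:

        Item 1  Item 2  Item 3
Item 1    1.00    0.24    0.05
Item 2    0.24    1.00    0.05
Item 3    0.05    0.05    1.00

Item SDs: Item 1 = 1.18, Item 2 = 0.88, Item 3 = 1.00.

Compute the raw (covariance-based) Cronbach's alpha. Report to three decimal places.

Cronbach's alpha = 0.273

Σσ²ᵢ = 1.18² + 0.88² + 1.00² = 3.1668
Covariances σ_ij = r_ij · s_i · s_j:
  σ(Item 1,Item 2) = 0.24 × 1.18 × 0.88 = 0.2492
  σ(Item 1,Item 3) = 0.05 × 1.18 × 1.00 = 0.0590
  σ(Item 2,Item 3) = 0.05 × 0.88 × 1.00 = 0.0440
σ²_T = Σσ²ᵢ + 2·Σσ_ij = 3.1668 + 2 × 0.3522 = 3.8712
α = (3/2)·(1 − 3.1668/3.8712) = 0.273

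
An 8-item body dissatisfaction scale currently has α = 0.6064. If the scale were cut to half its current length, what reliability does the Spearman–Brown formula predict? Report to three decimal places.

predicted reliability = 0.435

Length factor m = 1/2
α' = m·α / (1 − (1−m)·α)
   = 1/2 × 0.6064 / (1 − (1 − 1/2) × 0.6064)
   = 0.3032 / 0.6968 = 0.435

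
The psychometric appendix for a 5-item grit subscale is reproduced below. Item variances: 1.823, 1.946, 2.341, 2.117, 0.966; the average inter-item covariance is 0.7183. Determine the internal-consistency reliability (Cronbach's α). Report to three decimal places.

α = 0.762

sum of item variances = 1.823 + 1.946 + 2.341 + 2.117 + 0.966 = 9.193
Sum of the 10 distinct covariances = 10 × 0.7183 = 7.1830
Var(T) = sum of item variances + 2·Σcov = 9.193 + 2 × 7.1830 = 23.5590
α = (5/4)·(1 − 9.193/23.5590) = 0.762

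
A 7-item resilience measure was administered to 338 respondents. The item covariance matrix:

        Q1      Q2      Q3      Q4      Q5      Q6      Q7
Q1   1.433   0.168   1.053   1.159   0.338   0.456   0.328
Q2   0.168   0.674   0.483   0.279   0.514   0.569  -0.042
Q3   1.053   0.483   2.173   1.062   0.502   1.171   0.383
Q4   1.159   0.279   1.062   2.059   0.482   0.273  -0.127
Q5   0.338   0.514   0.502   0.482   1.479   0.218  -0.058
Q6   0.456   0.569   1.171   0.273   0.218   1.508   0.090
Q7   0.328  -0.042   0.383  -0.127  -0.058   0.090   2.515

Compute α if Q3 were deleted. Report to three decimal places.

α = 0.588

Remaining items: Q1, Q2, Q4, Q5, Q6, Q7 (k = 6).
Σσᵢ² = 1.433 + 0.674 + 2.059 + 1.479 + 1.508 + 2.515 = 9.668
total variance = 9.668 + 2 × 4.647 = 18.962
α (item deleted) = (6/5)·(1 − 9.668/18.962) = 0.588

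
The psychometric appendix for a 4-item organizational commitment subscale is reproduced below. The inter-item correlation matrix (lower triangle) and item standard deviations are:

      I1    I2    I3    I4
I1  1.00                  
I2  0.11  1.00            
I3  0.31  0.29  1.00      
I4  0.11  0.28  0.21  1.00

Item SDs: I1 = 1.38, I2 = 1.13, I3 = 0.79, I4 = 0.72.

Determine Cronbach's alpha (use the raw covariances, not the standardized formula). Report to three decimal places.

Σσ²ᵢ = 1.38² + 1.13² + 0.79² + 0.72² = 4.3238
Covariances σ_ij = r_ij · s_i · s_j:
  σ(I1,I2) = 0.11 × 1.38 × 1.13 = 0.1715
  σ(I1,I3) = 0.31 × 1.38 × 0.79 = 0.3380
  σ(I1,I4) = 0.11 × 1.38 × 0.72 = 0.1093
  σ(I2,I3) = 0.29 × 1.13 × 0.79 = 0.2589
  σ(I2,I4) = 0.28 × 1.13 × 0.72 = 0.2278
  σ(I3,I4) = 0.21 × 0.79 × 0.72 = 0.1194
σ²_T = Σσ²ᵢ + 2·Σσ_ij = 4.3238 + 2 × 1.2249 = 6.7736
α = (4/3)·(1 − 4.3238/6.7736) = 0.482

Cronbach's alpha = 0.482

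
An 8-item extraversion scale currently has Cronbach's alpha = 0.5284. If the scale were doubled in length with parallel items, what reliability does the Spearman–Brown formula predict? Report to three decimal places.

predicted reliability = 0.691

Length factor m = 2
α' = m·α / (1 + (m−1)·α)
   = 2 × 0.5284 / (1 + (2 − 1) × 0.5284)
   = 1.0568 / 1.5284 = 0.691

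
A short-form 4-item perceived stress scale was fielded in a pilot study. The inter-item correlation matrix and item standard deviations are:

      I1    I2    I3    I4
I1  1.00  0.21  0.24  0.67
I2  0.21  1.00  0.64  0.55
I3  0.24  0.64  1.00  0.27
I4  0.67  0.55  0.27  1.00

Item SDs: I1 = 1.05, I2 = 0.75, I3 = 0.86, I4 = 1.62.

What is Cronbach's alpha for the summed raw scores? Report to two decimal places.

Σσ²ᵢ = 1.05² + 0.75² + 0.86² + 1.62² = 5.0290
Covariances σ_ij = r_ij · s_i · s_j:
  σ(I1,I2) = 0.21 × 1.05 × 0.75 = 0.1654
  σ(I1,I3) = 0.24 × 1.05 × 0.86 = 0.2167
  σ(I1,I4) = 0.67 × 1.05 × 1.62 = 1.1397
  σ(I2,I3) = 0.64 × 0.75 × 0.86 = 0.4128
  σ(I2,I4) = 0.55 × 0.75 × 1.62 = 0.6683
  σ(I3,I4) = 0.27 × 0.86 × 1.62 = 0.3762
σ²_T = Σσ²ᵢ + 2·Σσ_ij = 5.0290 + 2 × 2.9791 = 10.9872
α = (4/3)·(1 − 5.0290/10.9872) = 0.72

Cronbach's alpha = 0.72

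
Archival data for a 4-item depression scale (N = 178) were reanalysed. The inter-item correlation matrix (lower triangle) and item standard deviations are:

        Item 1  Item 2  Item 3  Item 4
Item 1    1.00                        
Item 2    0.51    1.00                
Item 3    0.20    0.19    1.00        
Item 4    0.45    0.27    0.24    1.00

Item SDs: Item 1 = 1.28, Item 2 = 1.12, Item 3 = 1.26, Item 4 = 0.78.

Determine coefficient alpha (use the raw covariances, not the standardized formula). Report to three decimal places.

coefficient alpha = 0.625

Σσ²ᵢ = 1.28² + 1.12² + 1.26² + 0.78² = 5.0888
Covariances σ_ij = r_ij · s_i · s_j:
  σ(Item 1,Item 2) = 0.51 × 1.28 × 1.12 = 0.7311
  σ(Item 1,Item 3) = 0.20 × 1.28 × 1.26 = 0.3226
  σ(Item 1,Item 4) = 0.45 × 1.28 × 0.78 = 0.4493
  σ(Item 2,Item 3) = 0.19 × 1.12 × 1.26 = 0.2681
  σ(Item 2,Item 4) = 0.27 × 1.12 × 0.78 = 0.2359
  σ(Item 3,Item 4) = 0.24 × 1.26 × 0.78 = 0.2359
σ²_T = Σσ²ᵢ + 2·Σσ_ij = 5.0888 + 2 × 2.2429 = 9.5746
α = (4/3)·(1 − 5.0888/9.5746) = 0.625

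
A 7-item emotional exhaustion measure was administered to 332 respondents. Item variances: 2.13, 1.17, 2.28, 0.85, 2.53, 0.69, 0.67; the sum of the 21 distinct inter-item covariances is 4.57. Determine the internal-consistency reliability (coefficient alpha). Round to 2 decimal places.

coefficient alpha = 0.55

ΣVar(i) = 2.13 + 1.17 + 2.28 + 0.85 + 2.53 + 0.69 + 0.67 = 10.32
Sum of distinct covariances = 4.57
total variance = ΣVar(i) + 2·Σcov = 10.32 + 2 × 4.57 = 19.46
α = (7/6)·(1 − 10.32/19.46) = 0.55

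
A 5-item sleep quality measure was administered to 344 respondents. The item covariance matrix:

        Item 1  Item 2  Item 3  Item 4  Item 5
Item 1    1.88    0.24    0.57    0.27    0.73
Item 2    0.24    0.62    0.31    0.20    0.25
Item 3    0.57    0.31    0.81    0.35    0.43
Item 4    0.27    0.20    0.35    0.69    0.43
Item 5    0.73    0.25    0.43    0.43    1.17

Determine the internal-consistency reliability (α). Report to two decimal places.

α = 0.74

sum of item variances = 1.88 + 0.62 + 0.81 + 0.69 + 1.17 = 5.17
Sum of off-diagonal covariances = 3.78
σ²_T = 5.17 + 2 × 3.78 = 12.73
α = (k/(k−1))·(1 − sum of item variances/σ²_T) = (5/4)·(1 − 5.17/12.73) = 0.74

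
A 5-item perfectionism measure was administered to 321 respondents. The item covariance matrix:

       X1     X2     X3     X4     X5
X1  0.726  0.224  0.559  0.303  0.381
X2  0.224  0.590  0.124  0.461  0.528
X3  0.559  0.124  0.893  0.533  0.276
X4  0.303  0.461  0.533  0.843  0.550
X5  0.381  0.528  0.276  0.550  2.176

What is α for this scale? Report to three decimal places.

ΣVar(i) = 0.726 + 0.590 + 0.893 + 0.843 + 2.176 = 5.228
Sum of off-diagonal covariances = 3.939
σ²_T = 5.228 + 2 × 3.939 = 13.106
α = (k/(k−1))·(1 − ΣVar(i)/σ²_T) = (5/4)·(1 − 5.228/13.106) = 0.751

α = 0.751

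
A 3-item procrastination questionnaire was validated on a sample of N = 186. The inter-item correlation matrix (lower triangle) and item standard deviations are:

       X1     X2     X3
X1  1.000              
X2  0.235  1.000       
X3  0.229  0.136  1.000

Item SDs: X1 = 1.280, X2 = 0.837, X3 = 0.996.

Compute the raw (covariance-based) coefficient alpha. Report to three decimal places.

α = 0.424

Σσ²ᵢ = 1.280² + 0.837² + 0.996² = 3.3310
Covariances σ_ij = r_ij · s_i · s_j:
  σ(X1,X2) = 0.235 × 1.280 × 0.837 = 0.2518
  σ(X1,X3) = 0.229 × 1.280 × 0.996 = 0.2919
  σ(X2,X3) = 0.136 × 0.837 × 0.996 = 0.1134
σ²_T = Σσ²ᵢ + 2·Σσ_ij = 3.3310 + 2 × 0.6571 = 4.6452
α = (3/2)·(1 − 3.3310/4.6452) = 0.424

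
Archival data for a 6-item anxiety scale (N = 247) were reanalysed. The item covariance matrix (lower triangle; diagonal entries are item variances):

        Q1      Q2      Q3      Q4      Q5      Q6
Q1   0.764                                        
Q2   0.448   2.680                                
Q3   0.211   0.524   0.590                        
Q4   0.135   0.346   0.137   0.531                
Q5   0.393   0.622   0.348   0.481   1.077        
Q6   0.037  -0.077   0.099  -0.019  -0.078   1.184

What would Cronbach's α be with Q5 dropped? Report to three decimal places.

Cronbach's α = 0.488

Remaining items: Q1, Q2, Q3, Q4, Q6 (k = 5).
ΣVar(i) = 0.764 + 2.680 + 0.590 + 0.531 + 1.184 = 5.749
Var(T) = 5.749 + 2 × 1.841 = 9.431
α (item deleted) = (5/4)·(1 − 5.749/9.431) = 0.488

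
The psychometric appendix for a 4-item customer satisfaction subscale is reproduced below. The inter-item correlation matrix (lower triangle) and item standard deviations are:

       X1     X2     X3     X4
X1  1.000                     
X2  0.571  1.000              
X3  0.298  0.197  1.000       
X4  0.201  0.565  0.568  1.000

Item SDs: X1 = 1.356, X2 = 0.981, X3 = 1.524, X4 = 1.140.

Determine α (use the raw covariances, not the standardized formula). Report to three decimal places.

α = 0.705

Σσ²ᵢ = 1.356² + 0.981² + 1.524² + 1.140² = 6.4233
Covariances σ_ij = r_ij · s_i · s_j:
  σ(X1,X2) = 0.571 × 1.356 × 0.981 = 0.7596
  σ(X1,X3) = 0.298 × 1.356 × 1.524 = 0.6158
  σ(X1,X4) = 0.201 × 1.356 × 1.140 = 0.3107
  σ(X2,X3) = 0.197 × 0.981 × 1.524 = 0.2945
  σ(X2,X4) = 0.565 × 0.981 × 1.140 = 0.6319
  σ(X3,X4) = 0.568 × 1.524 × 1.140 = 0.9868
σ²_T = Σσ²ᵢ + 2·Σσ_ij = 6.4233 + 2 × 3.5993 = 13.6219
α = (4/3)·(1 − 6.4233/13.6219) = 0.705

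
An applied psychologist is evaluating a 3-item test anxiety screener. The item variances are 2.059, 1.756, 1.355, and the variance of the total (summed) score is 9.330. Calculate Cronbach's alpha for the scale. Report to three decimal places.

Cronbach's alpha = 0.669

Σσ²ᵢ = 2.059 + 1.756 + 1.355 = 5.170
α = (k/(k−1))·(1 − Σσ²ᵢ/total variance) = (3/2)·(1 − 5.170/9.330) = 0.669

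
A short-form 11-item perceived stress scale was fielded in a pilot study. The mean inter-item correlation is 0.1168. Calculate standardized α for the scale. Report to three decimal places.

α = 0.593

Standardized α = k·r̄ / (1 + (k−1)·r̄) = 11 × 0.1168 / (1 + 10 × 0.1168)
  = 1.2848 / 2.1680 = 0.593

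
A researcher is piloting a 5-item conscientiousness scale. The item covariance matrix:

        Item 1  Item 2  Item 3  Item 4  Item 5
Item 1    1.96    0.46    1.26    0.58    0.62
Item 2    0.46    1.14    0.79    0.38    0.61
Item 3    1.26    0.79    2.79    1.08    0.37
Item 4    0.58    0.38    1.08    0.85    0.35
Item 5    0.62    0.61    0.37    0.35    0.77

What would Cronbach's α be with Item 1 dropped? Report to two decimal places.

Cronbach's α = 0.75

Remaining items: Item 2, Item 3, Item 4, Item 5 (k = 4).
Σσᵢ² = 1.14 + 2.79 + 0.85 + 0.77 = 5.55
total variance = 5.55 + 2 × 3.58 = 12.71
α (item deleted) = (4/3)·(1 − 5.55/12.71) = 0.75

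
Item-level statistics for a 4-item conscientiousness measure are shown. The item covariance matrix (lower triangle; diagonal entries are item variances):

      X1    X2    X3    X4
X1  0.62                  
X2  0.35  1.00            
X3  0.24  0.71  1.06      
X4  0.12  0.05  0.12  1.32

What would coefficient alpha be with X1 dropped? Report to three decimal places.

coefficient alpha = 0.514

Remaining items: X2, X3, X4 (k = 3).
sum of item variances = 1.00 + 1.06 + 1.32 = 3.38
Var(T) = 3.38 + 2 × 0.88 = 5.14
α (item deleted) = (3/2)·(1 − 3.38/5.14) = 0.514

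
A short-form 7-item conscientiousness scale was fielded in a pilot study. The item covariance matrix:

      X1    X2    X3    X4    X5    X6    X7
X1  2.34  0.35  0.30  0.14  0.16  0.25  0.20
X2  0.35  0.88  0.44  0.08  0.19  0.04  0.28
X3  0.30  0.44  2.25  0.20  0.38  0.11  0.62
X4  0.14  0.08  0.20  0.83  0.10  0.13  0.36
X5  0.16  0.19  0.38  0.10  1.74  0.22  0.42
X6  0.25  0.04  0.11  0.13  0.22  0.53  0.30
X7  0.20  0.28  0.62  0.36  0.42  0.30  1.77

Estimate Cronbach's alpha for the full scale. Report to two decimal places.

sum of item variances = 2.34 + 0.88 + 2.25 + 0.83 + 1.74 + 0.53 + 1.77 = 10.34
Sum of the distinct covariances = 5.27
σ²_total = 10.34 + 2 × 5.27 = 20.88
α = (k/(k−1))·(1 − sum of item variances/σ²_total) = (7/6)·(1 − 10.34/20.88) = 0.59

α = 0.59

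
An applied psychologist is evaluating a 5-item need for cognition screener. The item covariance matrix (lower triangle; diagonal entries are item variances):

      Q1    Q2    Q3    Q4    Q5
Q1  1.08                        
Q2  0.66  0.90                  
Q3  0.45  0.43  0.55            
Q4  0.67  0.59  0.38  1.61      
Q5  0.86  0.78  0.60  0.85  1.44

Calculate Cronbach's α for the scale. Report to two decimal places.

ΣVar(i) = 1.08 + 0.90 + 0.55 + 1.61 + 1.44 = 5.58
Sum of the distinct covariances = 6.27
Var(T) = 5.58 + 2 × 6.27 = 18.12
α = (k/(k−1))·(1 − ΣVar(i)/Var(T)) = (5/4)·(1 − 5.58/18.12) = 0.87

α = 0.87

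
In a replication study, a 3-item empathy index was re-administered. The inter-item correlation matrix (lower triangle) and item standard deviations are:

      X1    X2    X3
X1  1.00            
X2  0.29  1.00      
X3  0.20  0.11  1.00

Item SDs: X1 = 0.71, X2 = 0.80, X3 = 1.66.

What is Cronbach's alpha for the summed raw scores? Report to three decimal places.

Cronbach's alpha = 0.328

Σσ²ᵢ = 0.71² + 0.80² + 1.66² = 3.8997
Covariances σ_ij = r_ij · s_i · s_j:
  σ(X1,X2) = 0.29 × 0.71 × 0.80 = 0.1647
  σ(X1,X3) = 0.20 × 0.71 × 1.66 = 0.2357
  σ(X2,X3) = 0.11 × 0.80 × 1.66 = 0.1461
σ²_T = Σσ²ᵢ + 2·Σσ_ij = 3.8997 + 2 × 0.5465 = 4.9927
α = (3/2)·(1 − 3.8997/4.9927) = 0.328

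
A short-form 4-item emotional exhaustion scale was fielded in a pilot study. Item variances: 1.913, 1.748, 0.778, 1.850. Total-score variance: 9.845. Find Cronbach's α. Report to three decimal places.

ΣVar(i) = 1.913 + 1.748 + 0.778 + 1.850 = 6.289
α = (k/(k−1))·(1 − ΣVar(i)/Var(T)) = (4/3)·(1 − 6.289/9.845) = 0.482

α = 0.482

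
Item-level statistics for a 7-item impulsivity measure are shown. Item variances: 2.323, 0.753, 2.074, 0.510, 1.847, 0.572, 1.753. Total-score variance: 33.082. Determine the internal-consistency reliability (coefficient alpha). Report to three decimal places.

sum of item variances = 2.323 + 0.753 + 2.074 + 0.510 + 1.847 + 0.572 + 1.753 = 9.832
α = (k/(k−1))·(1 − sum of item variances/total variance) = (7/6)·(1 − 9.832/33.082) = 0.820

α = 0.820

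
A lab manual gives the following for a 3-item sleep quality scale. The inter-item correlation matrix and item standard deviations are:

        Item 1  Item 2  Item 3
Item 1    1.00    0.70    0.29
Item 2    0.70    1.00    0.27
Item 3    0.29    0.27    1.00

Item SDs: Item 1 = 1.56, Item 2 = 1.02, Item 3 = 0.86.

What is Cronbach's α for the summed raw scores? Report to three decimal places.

Σσ²ᵢ = 1.56² + 1.02² + 0.86² = 4.2136
Covariances σ_ij = r_ij · s_i · s_j:
  σ(Item 1,Item 2) = 0.70 × 1.56 × 1.02 = 1.1138
  σ(Item 1,Item 3) = 0.29 × 1.56 × 0.86 = 0.3891
  σ(Item 2,Item 3) = 0.27 × 1.02 × 0.86 = 0.2368
σ²_T = Σσ²ᵢ + 2·Σσ_ij = 4.2136 + 2 × 1.7397 = 7.6930
α = (3/2)·(1 − 4.2136/7.6930) = 0.678

α = 0.678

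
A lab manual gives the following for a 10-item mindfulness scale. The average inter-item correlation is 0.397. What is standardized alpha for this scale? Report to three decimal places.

Standardized α = k·r̄ / (1 + (k−1)·r̄) = 10 × 0.397 / (1 + 9 × 0.397)
  = 3.9700 / 4.5730 = 0.868

α = 0.868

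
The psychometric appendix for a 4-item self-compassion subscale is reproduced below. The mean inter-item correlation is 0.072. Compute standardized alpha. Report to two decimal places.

Standardized α = k·r̄ / (1 + (k−1)·r̄) = 4 × 0.072 / (1 + 3 × 0.072)
  = 0.2880 / 1.2160 = 0.24

α = 0.24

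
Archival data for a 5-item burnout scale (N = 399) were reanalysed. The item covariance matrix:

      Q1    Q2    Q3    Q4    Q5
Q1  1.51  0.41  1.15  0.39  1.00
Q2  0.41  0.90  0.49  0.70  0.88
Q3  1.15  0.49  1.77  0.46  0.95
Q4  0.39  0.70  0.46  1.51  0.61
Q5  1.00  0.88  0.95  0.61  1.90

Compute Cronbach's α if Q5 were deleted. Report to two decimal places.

Remaining items: Q1, Q2, Q3, Q4 (k = 4).
Σσ²ᵢ = 1.51 + 0.90 + 1.77 + 1.51 = 5.69
σ²_total = 5.69 + 2 × 3.60 = 12.89
α (item deleted) = (4/3)·(1 − 5.69/12.89) = 0.74

α = 0.74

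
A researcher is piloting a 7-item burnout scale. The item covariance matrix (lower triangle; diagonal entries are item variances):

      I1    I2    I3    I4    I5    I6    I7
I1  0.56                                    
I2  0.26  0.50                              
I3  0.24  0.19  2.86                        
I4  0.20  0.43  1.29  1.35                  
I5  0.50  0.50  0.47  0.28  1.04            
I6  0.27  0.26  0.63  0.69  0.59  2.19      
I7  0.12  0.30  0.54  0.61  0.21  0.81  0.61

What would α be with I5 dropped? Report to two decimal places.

Remaining items: I1, I2, I3, I4, I6, I7 (k = 6).
Σσ²ᵢ = 0.56 + 0.50 + 2.86 + 1.35 + 2.19 + 0.61 = 8.07
total variance = 8.07 + 2 × 6.84 = 21.75
α (item deleted) = (6/5)·(1 − 8.07/21.75) = 0.75

α = 0.75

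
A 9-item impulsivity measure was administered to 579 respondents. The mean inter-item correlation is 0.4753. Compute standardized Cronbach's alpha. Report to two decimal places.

Standardized α = k·r̄ / (1 + (k−1)·r̄) = 9 × 0.4753 / (1 + 8 × 0.4753)
  = 4.2777 / 4.8024 = 0.89

standardized Cronbach's alpha = 0.89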